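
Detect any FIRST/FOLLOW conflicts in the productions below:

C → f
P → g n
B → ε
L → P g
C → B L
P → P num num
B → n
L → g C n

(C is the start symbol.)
A FIRST/FOLLOW conflict occurs when a non-terminal N has a nullable alternative N → β (β ⇒* ε) and another alternative N → α with FIRST(α) ∩ FOLLOW(N) ≠ ∅: on such a lookahead the parser cannot decide between expanding α and letting N vanish via β.

Nullable non-terminals: B.

B: nullable alternative(s) B → ε; FOLLOW(B) = { 'g' }
  B → ε: FIRST \ {ε} = { } — this is the only nullable alternative, skip
  B → n: FIRST \ {ε} = { 'n' } — disjoint from FOLLOW(B)

C, L, P have no nullable alternative, so no FIRST/FOLLOW check is needed there.

No FIRST/FOLLOW conflicts found.

Answer: No FIRST/FOLLOW conflicts.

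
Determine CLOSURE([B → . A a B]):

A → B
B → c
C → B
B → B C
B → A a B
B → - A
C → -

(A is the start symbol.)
{ [A → . B], [B → . - A], [B → . A a B], [B → . B C], [B → . c] }

To compute CLOSURE, for each item [A → α.Bβ] where B is a non-terminal, add [B → .γ] for all productions B → γ; repeat for the newly added items until nothing changes.

Start with: [B → . A a B]
  [B → . A a B] has the dot before A: add [A → . B]
  [A → . B] has the dot before B: add [B → . c], [B → . B C], [B → . - A]
No further items can be added.

CLOSURE = { [A → . B], [B → . - A], [B → . A a B], [B → . B C], [B → . c] }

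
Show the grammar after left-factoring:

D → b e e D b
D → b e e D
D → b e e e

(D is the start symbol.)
Left-factoring transforms A → αβ₁ | αβ₂ into A → αA' and A' → β₁ | β₂
(α is the longest common prefix among the alternatives). Repeat until
no nonterminal has two alternatives with a common prefix.

Round 1: D has alternatives sharing prefix 'b e e'. Introduce D': D → b e e D'
  Add: D' → D b
  Add: D' → D
  Add: D' → e

Round 2: D' has alternatives sharing prefix 'D'. Introduce D'': D' → D D''
  Add: D'' → b
  Add: D'' → ε

No remaining common prefixes — done.

Resulting grammar:
D → b e e D'
D' → D D''
D'' → b
D'' → ε
D' → e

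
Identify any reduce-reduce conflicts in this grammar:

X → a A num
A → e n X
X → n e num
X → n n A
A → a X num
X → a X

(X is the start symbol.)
Augment with X' → X and build the canonical LR(0) collection (I0 = CLOSURE({[X' → . X]}), then GOTO on every symbol after a dot until no new states appear). It has 19 states:
  I0: { [X → . a A num], [X → . a X], [X → . n e num], [X → . n n A], [X' → . X] }  — shift
  I1: { [X' → X .] }  — accept
  I2: { [A → . a X num], [A → . e n X], [X → . a A num], [X → . a X], [X → . n e num], [X → . n n A], [X → a . A num], [X → a . X] }  — shift
  I3: { [X → n . e num], [X → n . n A] }  — shift
  I4: { [X → n e . num] }  — shift
  I5: { [A → . a X num], [A → . e n X], [X → n n . A] }  — shift
  I6: { [X → n n A .] }  — reduce
  I7: { [A → a . X num], [X → . a A num], [X → . a X], [X → . n e num], [X → . n n A] }  — shift
  I8: { [A → e . n X] }  — shift
  I9: { [A → e n . X], [X → . a A num], [X → . a X], [X → . n e num], [X → . n n A] }  — shift
  I10: { [A → e n X .] }  — reduce
  I11: { [A → a X . num] }  — shift
  I12: { [A → a X num .] }  — reduce
  I13: { [X → n e num .] }  — reduce
  I14: { [X → a A . num] }  — shift
  I15: { [X → a X .] }  — reduce
  I16: { [A → . a X num], [A → . e n X], [A → a . X num], [X → . a A num], [X → . a X], [X → . n e num], [X → . n n A], [X → a . A num], [X → a . X] }  — shift
  I17: { [A → a X . num], [X → a X .] }  — shift, reduce
  I18: { [X → a A num .] }  — reduce

No state contains more than one complete item.

Answer: No reduce-reduce conflicts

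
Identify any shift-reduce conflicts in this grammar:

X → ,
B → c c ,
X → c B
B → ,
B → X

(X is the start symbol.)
Augment with X' → X and build the canonical LR(0) collection (I0 = CLOSURE({[X' → . X]}), then GOTO on every symbol after a dot until no new states appear). It has 10 states:
  I0: { [X → . ,], [X → . c B], [X' → . X] }  — shift
  I1: { [X → , .] }  — reduce
  I2: { [X' → X .] }  — accept
  I3: { [B → . ,], [B → . X], [B → . c c ,], [X → . ,], [X → . c B], [X → c . B] }  — shift
  I4: { [B → , .], [X → , .] }  — 2 reduces
  I5: { [X → c B .] }  — reduce
  I6: { [B → X .] }  — reduce
  I7: { [B → . ,], [B → . X], [B → . c c ,], [B → c . c ,], [X → . ,], [X → . c B], [X → c . B] }  — shift
  I8: { [B → . ,], [B → . X], [B → . c c ,], [B → c . c ,], [B → c c . ,], [X → . ,], [X → . c B], [X → c . B] }  — shift
  I9: { [B → , .], [B → c c , .], [X → , .] }  — 3 reduces

No state contains both a complete item and a shift item.

Answer: No shift-reduce conflicts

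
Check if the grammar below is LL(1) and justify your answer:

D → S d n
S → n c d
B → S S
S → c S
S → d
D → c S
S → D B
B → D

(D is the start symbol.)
A grammar is LL(1) if for each non-terminal N with multiple productions, the predict sets of those productions are pairwise disjoint, where PREDICT(N → α) = (FIRST(α) \ {ε}) ∪ (FOLLOW(N) if α ⇒* ε).

Relevant sets:
  FIRST(S) = { 'c', 'd', 'n' }
  FIRST(D) = { 'c', 'd', 'n' }

For D:
  PREDICT(D → S d n) = { 'c', 'd', 'n' }
  PREDICT(D → c S) = { 'c' }
For S:
  PREDICT(S → n c d) = { 'n' }
  PREDICT(S → c S) = { 'c' }
  PREDICT(S → d) = { 'd' }
  PREDICT(S → D B) = { 'c', 'd', 'n' }
For B:
  PREDICT(B → S S) = { 'c', 'd', 'n' }
  PREDICT(B → D) = { 'c', 'd', 'n' }

Conflict found: Predict set conflict for D: { 'c' }
The grammar is NOT LL(1).

Answer: No. Predict set conflict for D: { 'c' }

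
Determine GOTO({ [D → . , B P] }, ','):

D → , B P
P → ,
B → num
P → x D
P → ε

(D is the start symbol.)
{ [B → . num], [D → , . B P] }

GOTO(I, ',') = CLOSURE({ [A → αX.β] : [A → α.Xβ] ∈ I, X = ',' })

Items with dot before ',', with the dot advanced:
  [D → . , B P] → [D → , . B P]
Closure of the advanced items:
  [D → , . B P] has the dot before B: add [B → . num]

GOTO = { [B → . num], [D → , . B P] }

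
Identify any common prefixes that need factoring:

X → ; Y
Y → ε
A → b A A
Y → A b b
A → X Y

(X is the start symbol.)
No, left-factoring is not needed

Left-factoring is needed when two productions for the same non-terminal
share a common prefix on the right-hand side.

Productions for Y:
  Y → ε
  Y → A b b
Productions for A:
  A → b A A
  A → X Y

No common prefixes found.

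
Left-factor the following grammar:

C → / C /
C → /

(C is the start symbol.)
C → / C'
C' → C /
C' → ε

Left-factoring transforms A → αβ₁ | αβ₂ into A → αA' and A' → β₁ | β₂
(α is the longest common prefix among the alternatives). Repeat until
no nonterminal has two alternatives with a common prefix.

Round 1: C has alternatives sharing prefix '/'. Introduce C': C → / C'
  Add: C' → C /
  Add: C' → ε

No remaining common prefixes — done.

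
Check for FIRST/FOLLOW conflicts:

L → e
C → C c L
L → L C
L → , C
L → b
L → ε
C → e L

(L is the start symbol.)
A FIRST/FOLLOW conflict occurs when a non-terminal N has a nullable alternative N → β (β ⇒* ε) and another alternative N → α with FIRST(α) ∩ FOLLOW(N) ≠ ∅: on such a lookahead the parser cannot decide between expanding α and letting N vanish via β.

Nullable non-terminals: L.
FIRST sets used below: FIRST(L) = { ',', 'b', 'e', ε }, FIRST(C) = { 'e' }

L: nullable alternative(s) L → ε; FOLLOW(L) = { $, 'c', 'e' }
  L → e: FIRST \ {ε} = { 'e' } — overlaps FOLLOW(L) on { 'e' }: CONFLICT
  L → L C: FIRST \ {ε} = { ',', 'b', 'e' } — overlaps FOLLOW(L) on { 'e' }: CONFLICT
  L → , C: FIRST \ {ε} = { ',' } — disjoint from FOLLOW(L)
  L → b: FIRST \ {ε} = { 'b' } — disjoint from FOLLOW(L)
  L → ε: FIRST \ {ε} = { } — this is the only nullable alternative, skip

C has no nullable alternative, so no FIRST/FOLLOW check is needed there.

So the grammar has 2 FIRST/FOLLOW conflicts (marked CONFLICT above).

Answer: Yes. L → e with FOLLOW(L) on { 'e' }; L → L C with FOLLOW(L) on { 'e' }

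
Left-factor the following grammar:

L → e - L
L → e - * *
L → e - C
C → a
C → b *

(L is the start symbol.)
Left-factoring transforms A → αβ₁ | αβ₂ into A → αA' and A' → β₁ | β₂
(α is the longest common prefix among the alternatives). Repeat until
no nonterminal has two alternatives with a common prefix.

Round 1: L has alternatives sharing prefix 'e -'. Introduce L': L → e - L'
  Add: L' → L
  Add: L' → * *
  Add: L' → C

No remaining common prefixes — done.

Resulting grammar:
L → e - L'
L' → L
L' → * *
L' → C
C → a
C → b *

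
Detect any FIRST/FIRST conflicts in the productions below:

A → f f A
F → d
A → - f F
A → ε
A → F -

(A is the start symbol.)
A FIRST/FIRST conflict occurs when two productions N → α and N → β for the same non-terminal have FIRST(α) ∩ FIRST(β) ≠ ∅ (with ε ∈ FIRST of a nullable right-hand side, so two nullable alternatives also conflict).

FIRST sets of the non-terminals at (or reachable through a nullable prefix from) the front of some alternative:
  FIRST(F) = { 'd' }

Productions for A:
  A → f f A: FIRST = { 'f' }
  A → - f F: FIRST = { '-' }
  A → ε: FIRST = { ε }
  A → F -: FIRST = { 'd' }
F has only one production, so no FIRST/FIRST conflict is possible there.

All alternatives of each non-terminal have pairwise disjoint FIRST sets.

Answer: No FIRST/FIRST conflicts.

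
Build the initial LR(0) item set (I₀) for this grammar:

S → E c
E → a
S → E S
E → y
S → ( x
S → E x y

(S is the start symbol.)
First, augment the grammar with S' → S
I₀ = CLOSURE({ [S' → . S] }):
  [S' → . S] has the dot before S: add [S → . E c], [S → . E S], [S → . ( x], [S → . E x y]
  [S → . E c] has the dot before E: add [E → . a], [E → . y]
No further items can be added.

I₀ = { [E → . a], [E → . y], [S → . ( x], [S → . E S], [S → . E c], [S → . E x y], [S' → . S] }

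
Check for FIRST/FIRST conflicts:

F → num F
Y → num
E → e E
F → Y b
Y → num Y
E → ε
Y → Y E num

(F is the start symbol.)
Yes. F → num F / F → Y b on { 'num' }; Y → num / Y → num Y on { 'num' }; Y → num / Y → Y E num on { 'num' }; Y → num Y / Y → Y E num on { 'num' }

A FIRST/FIRST conflict occurs when two productions N → α and N → β for the same non-terminal have FIRST(α) ∩ FIRST(β) ≠ ∅ (with ε ∈ FIRST of a nullable right-hand side, so two nullable alternatives also conflict).

FIRST sets of the non-terminals at (or reachable through a nullable prefix from) the front of some alternative:
  FIRST(Y) = { 'num' }

Productions for F:
  F → num F: FIRST = { 'num' }
  F → Y b: FIRST = { 'num' }
Productions for Y:
  Y → num: FIRST = { 'num' }
  Y → num Y: FIRST = { 'num' }
  Y → Y E num: FIRST = { 'num' }
Productions for E:
  E → e E: FIRST = { 'e' }
  E → ε: FIRST = { ε }

Conflict for F: F → num F and F → Y b
  Overlap: { 'num' }
Conflict for Y: Y → num and Y → num Y
  Overlap: { 'num' }
Conflict for Y: Y → num and Y → Y E num
  Overlap: { 'num' }
Conflict for Y: Y → num Y and Y → Y E num
  Overlap: { 'num' }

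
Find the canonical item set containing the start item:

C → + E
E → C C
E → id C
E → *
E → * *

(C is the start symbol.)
{ [C → . + E], [C' → . C] }

First, augment the grammar with C' → C
I₀ = CLOSURE({ [C' → . C] }):
  [C' → . C] has the dot before C: add [C → . + E]
No further items can be added.

I₀ = { [C → . + E], [C' → . C] }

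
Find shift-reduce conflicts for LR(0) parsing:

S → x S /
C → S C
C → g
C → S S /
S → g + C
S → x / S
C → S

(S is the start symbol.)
Augment with S' → S and build the canonical LR(0) collection (I0 = CLOSURE({[S' → . S]}), then GOTO on every symbol after a dot until no new states appear). It has 15 states:
  I0: { [S → . g + C], [S → . x / S], [S → . x S /], [S' → . S] }  — shift
  I1: { [S' → S .] }  — accept
  I2: { [S → g . + C] }  — shift
  I3: { [S → . g + C], [S → . x / S], [S → . x S /], [S → x . / S], [S → x . S /] }  — shift
  I4: { [S → . g + C], [S → . x / S], [S → . x S /], [S → x / . S] }  — shift
  I5: { [S → x S . /] }  — shift
  I6: { [S → x S / .] }  — reduce
  I7: { [S → x / S .] }  — reduce
  I8: { [C → . S C], [C → . S S /], [C → . S], [C → . g], [S → . g + C], [S → . x / S], [S → . x S /], [S → g + . C] }  — shift
  I9: { [S → g + C .] }  — reduce
  I10: { [C → . S C], [C → . S S /], [C → . S], [C → . g], [C → S . C], [C → S . S /], [C → S .], [S → . g + C], [S → . x / S], [S → . x S /] }  — shift, reduce
  I11: { [C → g .], [S → g . + C] }  — shift, reduce
  I12: { [C → S C .] }  — reduce
  I13: { [C → . S C], [C → . S S /], [C → . S], [C → . g], [C → S . C], [C → S . S /], [C → S .], [C → S S . /], [S → . g + C], [S → . x / S], [S → . x S /] }  — shift, reduce
  I14: { [C → S S / .] }  — reduce

I10 contains reduce item [C → S .] and shift items [C → . g], [S → . g + C], [S → . x / S], [S → . x S /] — shift-reduce conflict.
I11 contains reduce item [C → g .] and shift item [S → g . + C] — shift-reduce conflict.
I13 contains reduce item [C → S .] and shift items [C → S S . /], [C → . g], [S → . g + C], [S → . x / S], [S → . x S /] — shift-reduce conflict.

Answer: Yes — I10: [C → S .] vs [C → . g]; I11: [C → g .] vs [S → g . + C]; I13: [C → S .] vs [C → S S . /]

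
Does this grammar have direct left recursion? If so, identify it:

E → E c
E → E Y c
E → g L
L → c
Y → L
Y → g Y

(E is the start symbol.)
E → E c: LEFT RECURSIVE (starts with E)
E → E Y c: LEFT RECURSIVE (starts with E)
E → g L: starts with g
L → c: starts with c
Y → L: starts with L
Y → g Y: starts with g

The grammar has direct left recursion on: E.

Answer: Yes, E is left-recursive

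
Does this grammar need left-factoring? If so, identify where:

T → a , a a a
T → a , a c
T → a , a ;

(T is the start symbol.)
Yes, T has productions with common prefix 'a , a'

Left-factoring is needed when two productions for the same non-terminal
share a common prefix on the right-hand side.

Productions for T:
  T → a , a a a
  T → a , a c
  T → a , a ;

Found common prefix 'a , a' in productions for T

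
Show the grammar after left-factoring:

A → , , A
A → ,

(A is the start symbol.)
Left-factoring transforms A → αβ₁ | αβ₂ into A → αA' and A' → β₁ | β₂
(α is the longest common prefix among the alternatives). Repeat until
no nonterminal has two alternatives with a common prefix.

Round 1: A has alternatives sharing prefix ','. Introduce A': A → , A'
  Add: A' → , A
  Add: A' → ε

No remaining common prefixes — done.

Resulting grammar:
A → , A'
A' → , A
A' → ε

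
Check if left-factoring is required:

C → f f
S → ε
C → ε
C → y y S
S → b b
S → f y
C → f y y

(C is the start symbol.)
Left-factoring is needed when two productions for the same non-terminal
share a common prefix on the right-hand side.

Productions for C:
  C → f f
  C → ε
  C → y y S
  C → f y y
Productions for S:
  S → ε
  S → b b
  S → f y

Found common prefix 'f' in productions for C

Answer: Yes, C has productions with common prefix 'f'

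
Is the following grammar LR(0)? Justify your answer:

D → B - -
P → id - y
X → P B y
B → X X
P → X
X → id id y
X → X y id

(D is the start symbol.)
No. Shift-reduce conflict between [P → X .] and [P → . id - y]

A grammar is LR(0) if no state in the canonical LR(0) collection has:
  - both a shift item (dot before a terminal) and a complete item (shift-reduce conflict), or
  - two or more complete items (reduce-reduce conflict; the accept item [D' → D .] counts as a complete item here).

Augment with D' → D and build the canonical LR(0) collection (I0 = CLOSURE({[D' → . D]}), then GOTO on every symbol after a dot until no new states appear). It has 17 states:
  I0: { [B → . X X], [D → . B - -], [D' → . D], [P → . X], [P → . id - y], [X → . P B y], [X → . X y id], [X → . id id y] }  — shift
  I1: { [D → B . - -] }  — shift
  I2: { [D' → D .] }  — accept
  I3: { [B → . X X], [P → . X], [P → . id - y], [X → . P B y], [X → . X y id], [X → . id id y], [X → P . B y] }  — shift
  I4: { [B → X . X], [P → . X], [P → . id - y], [P → X .], [X → . P B y], [X → . X y id], [X → . id id y], [X → X . y id] }  — shift, reduce
  I5: { [P → id . - y], [X → id . id y] }  — shift
  I6: { [P → id - . y] }  — shift
  I7: { [X → id id . y] }  — shift
  I8: { [X → id id y .] }  — reduce
  I9: { [P → id - y .] }  — reduce
  I10: { [B → X X .], [P → X .], [X → X . y id] }  — shift, 2 reduces
  I11: { [X → X y . id] }  — shift
  I12: { [X → X y id .] }  — reduce
  I13: { [X → P B . y] }  — shift
  I14: { [X → P B y .] }  — reduce
  I15: { [D → B - . -] }  — shift
  I16: { [D → B - - .] }  — reduce

Conflict in state I4:
  Shift-reduce conflict between [P → X .] and [P → . id - y]
So the grammar is NOT LR(0).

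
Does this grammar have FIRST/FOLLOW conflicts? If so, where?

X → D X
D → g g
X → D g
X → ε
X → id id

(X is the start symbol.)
A FIRST/FOLLOW conflict occurs when a non-terminal N has a nullable alternative N → β (β ⇒* ε) and another alternative N → α with FIRST(α) ∩ FOLLOW(N) ≠ ∅: on such a lookahead the parser cannot decide between expanding α and letting N vanish via β.

Nullable non-terminals: X.
FIRST sets used below: FIRST(D) = { 'g' }

X: nullable alternative(s) X → ε; FOLLOW(X) = { $ }
  X → D X: FIRST \ {ε} = { 'g' } — disjoint from FOLLOW(X)
  X → D g: FIRST \ {ε} = { 'g' } — disjoint from FOLLOW(X)
  X → ε: FIRST \ {ε} = { } — this is the only nullable alternative, skip
  X → id id: FIRST \ {ε} = { 'id' } — disjoint from FOLLOW(X)

D has no nullable alternative, so no FIRST/FOLLOW check is needed there.

No FIRST/FOLLOW conflicts found.

Answer: No FIRST/FOLLOW conflicts.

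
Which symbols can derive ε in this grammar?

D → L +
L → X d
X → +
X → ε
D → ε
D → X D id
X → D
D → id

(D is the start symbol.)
{ 'D', 'X' }

A non-terminal is nullable if it can derive ε (the empty string): either it has an ε-production, or it has a production whose right-hand side consists entirely of nullable non-terminals.

ε-productions: X → ε, D → ε
So X, D are immediately nullable.
No further non-terminal can be added: every production for the remaining non-terminals contains a terminal or a non-nullable non-terminal.
Nullable = { 'D', 'X' }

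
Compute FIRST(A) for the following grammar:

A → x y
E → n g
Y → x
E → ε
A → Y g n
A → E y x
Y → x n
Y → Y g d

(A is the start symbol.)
{ 'n', 'x', 'y' }

FIRST sets of the other non-terminals involved (by the same procedure, iterated to a fixed point):
  FIRST(Y) = { 'x' }
  FIRST(E) = { 'n', ε }

From A → x y:
  - x is a terminal: add 'x' and stop
From A → Y g n:
  - Y is a non-terminal: add FIRST(Y) \ {ε} = { 'x' }
    Y is not nullable, so stop
From A → E y x:
  - E is a non-terminal: add FIRST(E) \ {ε} = { 'n' }
    E is nullable, so continue to the next symbol
  - y is a terminal: add 'y' and stop

Collecting: FIRST(A) = { 'n', 'x', 'y' }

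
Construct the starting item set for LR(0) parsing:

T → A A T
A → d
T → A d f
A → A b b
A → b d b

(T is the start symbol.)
First, augment the grammar with T' → T
I₀ = CLOSURE({ [T' → . T] }):
  [T' → . T] has the dot before T: add [T → . A A T], [T → . A d f]
  [T → . A A T] has the dot before A: add [A → . d], [A → . A b b], [A → . b d b]
No further items can be added.

I₀ = { [A → . A b b], [A → . b d b], [A → . d], [T → . A A T], [T → . A d f], [T' → . T] }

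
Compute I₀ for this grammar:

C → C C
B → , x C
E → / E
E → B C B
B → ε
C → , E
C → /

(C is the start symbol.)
First, augment the grammar with C' → C
I₀ = CLOSURE({ [C' → . C] }):
  [C' → . C] has the dot before C: add [C → . C C], [C → . , E], [C → . /]
No further items can be added.

I₀ = { [C → . , E], [C → . /], [C → . C C], [C' → . C] }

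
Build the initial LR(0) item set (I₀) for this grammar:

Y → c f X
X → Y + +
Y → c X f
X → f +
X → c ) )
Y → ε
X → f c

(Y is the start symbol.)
First, augment the grammar with Y' → Y
I₀ = CLOSURE({ [Y' → . Y] }):
  [Y' → . Y] has the dot before Y: add [Y → . c f X], [Y → . c X f], [Y → .]
No further items can be added.

I₀ = { [Y → . c X f], [Y → . c f X], [Y → .], [Y' → . Y] }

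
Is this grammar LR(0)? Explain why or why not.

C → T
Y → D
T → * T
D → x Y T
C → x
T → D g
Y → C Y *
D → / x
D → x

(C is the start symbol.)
Augment with C' → C and build the canonical LR(0) collection (I0 = CLOSURE({[C' → . C]}), then GOTO on every symbol after a dot until no new states appear). It has 17 states:
  I0: { [C → . T], [C → . x], [C' → . C], [D → . / x], [D → . x Y T], [D → . x], [T → . * T], [T → . D g] }  — shift
  I1: { [D → . / x], [D → . x Y T], [D → . x], [T → * . T], [T → . * T], [T → . D g] }  — shift
  I2: { [D → / . x] }  — shift
  I3: { [C' → C .] }  — accept
  I4: { [T → D . g] }  — shift
  I5: { [C → T .] }  — reduce
  I6: { [C → . T], [C → . x], [C → x .], [D → . / x], [D → . x Y T], [D → . x], [D → x . Y T], [D → x .], [T → . * T], [T → . D g], [Y → . C Y *], [Y → . D] }  — shift, 2 reduces
  I7: { [C → . T], [C → . x], [D → . / x], [D → . x Y T], [D → . x], [T → . * T], [T → . D g], [Y → . C Y *], [Y → . D], [Y → C . Y *] }  — shift
  I8: { [T → D . g], [Y → D .] }  — shift, reduce
  I9: { [D → . / x], [D → . x Y T], [D → . x], [D → x Y . T], [T → . * T], [T → . D g] }  — shift
  I10: { [D → x Y T .] }  — reduce
  I11: { [C → . T], [C → . x], [D → . / x], [D → . x Y T], [D → . x], [D → x . Y T], [D → x .], [T → . * T], [T → . D g], [Y → . C Y *], [Y → . D] }  — shift, reduce
  I12: { [T → D g .] }  — reduce
  I13: { [Y → C Y . *] }  — shift
  I14: { [Y → C Y * .] }  — reduce
  I15: { [D → / x .] }  — reduce
  I16: { [T → * T .] }  — reduce

Conflict in state I6:
  Shift-reduce conflict between [C → x .] and [C → . x]
So the grammar is NOT LR(0).

Answer: No. Shift-reduce conflict between [C → x .] and [C → . x]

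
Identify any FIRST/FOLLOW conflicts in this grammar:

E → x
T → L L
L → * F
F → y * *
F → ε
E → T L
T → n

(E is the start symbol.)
Nullable non-terminals: F.

F: nullable alternative(s) F → ε; FOLLOW(F) = { $, '*' }
  F → y * *: FIRST \ {ε} = { 'y' } — disjoint from FOLLOW(F)
  F → ε: FIRST \ {ε} = { } — this is the only nullable alternative, skip

E, L, T have no nullable alternative, so no FIRST/FOLLOW check is needed there.

No FIRST/FOLLOW conflicts found.

Answer: No FIRST/FOLLOW conflicts.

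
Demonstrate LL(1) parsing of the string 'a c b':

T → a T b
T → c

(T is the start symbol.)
Stack is shown with the top on the left.

Stack    Input    Action
------------------------
T $      a c b $  output T → a T b
a T b $  a c b $  match 'a'
T b $    c b $    output T → c
c b $    c b $    match 'c'
b $      b $      match 'b'
$        $        accept

The string is accepted.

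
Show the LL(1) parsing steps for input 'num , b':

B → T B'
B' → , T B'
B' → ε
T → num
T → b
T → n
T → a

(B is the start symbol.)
LL(1) parsing maintains a stack (initially the start symbol over $) and the input. At each step: if the stack top is a terminal, match it against the current input token; if it is a non-terminal N, replace it with the RHS of M[N, lookahead] (the unique production whose predict set contains the lookahead).

Stack is shown with the top on the left.

Stack     Input      Action
---------------------------
B $       num , b $  output B → T B'
T B' $    num , b $  output T → num
num B' $  num , b $  match 'num'
B' $      , b $      output B' → , T B'
, T B' $  , b $      match ','
T B' $    b $        output T → b
b B' $    b $        match 'b'
B' $      $          output B' → ε
$         $          accept

The string is accepted.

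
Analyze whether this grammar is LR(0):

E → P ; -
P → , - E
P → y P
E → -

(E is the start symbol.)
A grammar is LR(0) if no state in the canonical LR(0) collection has:
  - both a shift item (dot before a terminal) and a complete item (shift-reduce conflict), or
  - two or more complete items (reduce-reduce conflict; the accept item [E' → E .] counts as a complete item here).

Augment with E' → E and build the canonical LR(0) collection (I0 = CLOSURE({[E' → . E]}), then GOTO on every symbol after a dot until no new states appear). It has 11 states:
  I0: { [E → . -], [E → . P ; -], [E' → . E], [P → . , - E], [P → . y P] }  — shift
  I1: { [P → , . - E] }  — shift
  I2: { [E → - .] }  — reduce
  I3: { [E' → E .] }  — accept
  I4: { [E → P . ; -] }  — shift
  I5: { [P → . , - E], [P → . y P], [P → y . P] }  — shift
  I6: { [P → y P .] }  — reduce
  I7: { [E → P ; . -] }  — shift
  I8: { [E → P ; - .] }  — reduce
  I9: { [E → . -], [E → . P ; -], [P → , - . E], [P → . , - E], [P → . y P] }  — shift
  I10: { [P → , - E .] }  — reduce

Every state is either a pure shift/goto state or contains exactly one complete item and nothing to shift — no conflicts. The grammar is LR(0).

Answer: Yes, the grammar is LR(0)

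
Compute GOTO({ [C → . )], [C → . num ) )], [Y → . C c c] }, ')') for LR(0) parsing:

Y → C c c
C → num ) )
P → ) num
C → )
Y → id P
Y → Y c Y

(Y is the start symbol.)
{ [C → ) .] }

GOTO(I, ')') = CLOSURE({ [A → αX.β] : [A → α.Xβ] ∈ I, X = ')' })

Items with dot before ')', with the dot advanced:
  [C → . )] → [C → ) .]
Closure adds nothing (no advanced item has the dot before a non-terminal).

GOTO = { [C → ) .] }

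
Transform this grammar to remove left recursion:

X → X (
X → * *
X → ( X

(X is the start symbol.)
X is directly left-recursive. The standard transformation for
  A → A α₁ | ... | A α_m | β₁ | ... | β_n
is
  A  → β₁ A' | ... | β_n A'
  A' → α₁ A' | ... | α_m A' | ε

X → * * becomes X → * * X'
X → ( X becomes X → ( X X'
X → X ( becomes X' → ( X'
Add X' → ε

Resulting grammar:
X → * * X'
X → ( X X'
X' → ( X'
X' → ε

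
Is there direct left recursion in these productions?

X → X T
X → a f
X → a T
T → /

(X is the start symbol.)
Direct left recursion occurs when N → N α for some non-terminal N (the right-hand side begins with the left-hand side itself).

X → X T: LEFT RECURSIVE (starts with X)
X → a f: starts with a
X → a T: starts with a
T → /: starts with '/'

The grammar has direct left recursion on: X.

Answer: Yes, X is left-recursive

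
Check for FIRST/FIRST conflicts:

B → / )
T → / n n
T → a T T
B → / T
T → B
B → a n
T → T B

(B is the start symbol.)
A FIRST/FIRST conflict occurs when two productions N → α and N → β for the same non-terminal have FIRST(α) ∩ FIRST(β) ≠ ∅ (with ε ∈ FIRST of a nullable right-hand side, so two nullable alternatives also conflict).

FIRST sets of the non-terminals at (or reachable through a nullable prefix from) the front of some alternative:
  FIRST(B) = { '/', 'a' }
  FIRST(T) = { '/', 'a' }

Productions for B:
  B → / ): FIRST = { '/' }
  B → / T: FIRST = { '/' }
  B → a n: FIRST = { 'a' }
Productions for T:
  T → / n n: FIRST = { '/' }
  T → a T T: FIRST = { 'a' }
  T → B: FIRST = { '/', 'a' }
  T → T B: FIRST = { '/', 'a' }

Conflict for B: B → / ) and B → / T
  Overlap: { '/' }
Conflict for T: T → / n n and T → B
  Overlap: { '/' }
Conflict for T: T → / n n and T → T B
  Overlap: { '/' }
Conflict for T: T → a T T and T → B
  Overlap: { 'a' }
Conflict for T: T → a T T and T → T B
  Overlap: { 'a' }
Conflict for T: T → B and T → T B
  Overlap: { '/', 'a' }

Answer: Yes. B → '/' ')' / B → '/' T on { '/' }; T → '/' n n / T → B on { '/' }; T → '/' n n / T → T B on { '/' }; T → a T T / T → B on { 'a' }; T → a T T / T → T B on { 'a' }; T → B / T → T B on { '/', 'a' }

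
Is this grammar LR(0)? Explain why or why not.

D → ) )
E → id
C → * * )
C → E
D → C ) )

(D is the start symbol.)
A grammar is LR(0) if no state in the canonical LR(0) collection has:
  - both a shift item (dot before a terminal) and a complete item (shift-reduce conflict), or
  - two or more complete items (reduce-reduce conflict; the accept item [D' → D .] counts as a complete item here).

Augment with D' → D and build the canonical LR(0) collection (I0 = CLOSURE({[D' → . D]}), then GOTO on every symbol after a dot until no new states appear). It has 12 states:
  I0: { [C → . * * )], [C → . E], [D → . ) )], [D → . C ) )], [D' → . D], [E → . id] }  — shift
  I1: { [D → ) . )] }  — shift
  I2: { [C → * . * )] }  — shift
  I3: { [D → C . ) )] }  — shift
  I4: { [D' → D .] }  — accept
  I5: { [C → E .] }  — reduce
  I6: { [E → id .] }  — reduce
  I7: { [D → C ) . )] }  — shift
  I8: { [D → C ) ) .] }  — reduce
  I9: { [C → * * . )] }  — shift
  I10: { [C → * * ) .] }  — reduce
  I11: { [D → ) ) .] }  — reduce

Every state is either a pure shift/goto state or contains exactly one complete item and nothing to shift — no conflicts. The grammar is LR(0).

Answer: Yes, the grammar is LR(0)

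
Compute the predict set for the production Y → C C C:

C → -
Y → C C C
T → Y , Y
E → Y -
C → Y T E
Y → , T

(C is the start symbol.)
PREDICT(Y → C C C) = (FIRST(RHS) \ {ε}) ∪ (FOLLOW(Y) if ε ∈ FIRST(RHS), i.e. RHS ⇒* ε)
FIRST(C) = { ',', '-' }
FIRST(C C C) = { ',', '-' }
ε ∉ FIRST(C C C), so FOLLOW(Y) is not added.
PREDICT(Y → C C C) = { ',', '-' }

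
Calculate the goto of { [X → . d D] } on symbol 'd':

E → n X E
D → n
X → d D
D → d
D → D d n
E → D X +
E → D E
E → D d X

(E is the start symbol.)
GOTO(I, 'd') = CLOSURE({ [A → αX.β] : [A → α.Xβ] ∈ I, X = 'd' })

Items with dot before 'd', with the dot advanced:
  [X → . d D] → [X → d . D]
Closure of the advanced items:
  [X → d . D] has the dot before D: add [D → . n], [D → . d], [D → . D d n]

GOTO = { [D → . D d n], [D → . d], [D → . n], [X → d . D] }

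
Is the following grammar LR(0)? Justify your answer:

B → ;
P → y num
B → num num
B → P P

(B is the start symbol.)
Yes, the grammar is LR(0)

A grammar is LR(0) if no state in the canonical LR(0) collection has:
  - both a shift item (dot before a terminal) and a complete item (shift-reduce conflict), or
  - two or more complete items (reduce-reduce conflict; the accept item [B' → B .] counts as a complete item here).

Augment with B' → B and build the canonical LR(0) collection (I0 = CLOSURE({[B' → . B]}), then GOTO on every symbol after a dot until no new states appear). It has 9 states:
  I0: { [B → . ;], [B → . P P], [B → . num num], [B' → . B], [P → . y num] }  — shift
  I1: { [B → ; .] }  — reduce
  I2: { [B' → B .] }  — accept
  I3: { [B → P . P], [P → . y num] }  — shift
  I4: { [B → num . num] }  — shift
  I5: { [P → y . num] }  — shift
  I6: { [P → y num .] }  — reduce
  I7: { [B → num num .] }  — reduce
  I8: { [B → P P .] }  — reduce

Every state is either a pure shift/goto state or contains exactly one complete item and nothing to shift — no conflicts. The grammar is LR(0).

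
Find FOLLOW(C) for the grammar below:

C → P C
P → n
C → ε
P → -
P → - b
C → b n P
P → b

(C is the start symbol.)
C is the start symbol, so $ ∈ FOLLOW(C).
In C → P C: C is at the end; this adds FOLLOW(C) to itself — nothing new

Taking the union: FOLLOW(C) = { $ }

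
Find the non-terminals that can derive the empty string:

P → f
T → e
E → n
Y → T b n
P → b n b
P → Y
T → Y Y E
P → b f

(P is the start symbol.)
There are no ε-productions, so no non-terminal can derive ε.
No non-terminals are nullable.

Answer: None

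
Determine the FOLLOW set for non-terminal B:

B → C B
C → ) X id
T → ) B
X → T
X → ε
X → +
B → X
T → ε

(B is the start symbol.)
To compute FOLLOW(B), find every occurrence of B on a right-hand side N → α B β: add FIRST(β) \ {ε}, and if β is empty or nullable also add FOLLOW(N). Iterate to a fixed point.

B is the start symbol, so $ ∈ FOLLOW(B).
In B → C B: B is at the end; this adds FOLLOW(B) to itself — nothing new
In T → ) B: B is at the end, add FOLLOW(T)

The FOLLOW sets referred to above (computed the same way, to a fixed point):
  FOLLOW(T) = { $, 'id' }

Taking the union: FOLLOW(B) = { $, 'id' }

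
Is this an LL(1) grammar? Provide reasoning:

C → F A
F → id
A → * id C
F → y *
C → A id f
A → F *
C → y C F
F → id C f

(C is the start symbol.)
A grammar is LL(1) if for each non-terminal N with multiple productions, the predict sets of those productions are pairwise disjoint, where PREDICT(N → α) = (FIRST(α) \ {ε}) ∪ (FOLLOW(N) if α ⇒* ε).

Relevant sets:
  FIRST(F) = { 'id', 'y' }
  FIRST(A) = { '*', 'id', 'y' }

For C:
  PREDICT(C → F A) = { 'id', 'y' }
  PREDICT(C → A id f) = { '*', 'id', 'y' }
  PREDICT(C → y C F) = { 'y' }
For F:
  PREDICT(F → id) = { 'id' }
  PREDICT(F → y '*') = { 'y' }
  PREDICT(F → id C f) = { 'id' }
For A:
  PREDICT(A → '*' id C) = { '*' }
  PREDICT(A → F '*') = { 'id', 'y' }

Conflict found: Predict set conflict for C: { 'id', 'y' }
The grammar is NOT LL(1).

Answer: No. Predict set conflict for C: { 'id', 'y' }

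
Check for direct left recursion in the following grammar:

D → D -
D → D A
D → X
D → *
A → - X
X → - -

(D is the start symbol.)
Direct left recursion occurs when N → N α for some non-terminal N (the right-hand side begins with the left-hand side itself).

D → D -: LEFT RECURSIVE (starts with D)
D → D A: LEFT RECURSIVE (starts with D)
D → X: starts with X
D → *: starts with '*'
A → - X: starts with '-'
X → - -: starts with '-'

The grammar has direct left recursion on: D.

Answer: Yes, D is left-recursive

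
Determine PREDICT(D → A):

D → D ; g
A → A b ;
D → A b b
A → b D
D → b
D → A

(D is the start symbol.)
PREDICT(D → A) = (FIRST(RHS) \ {ε}) ∪ (FOLLOW(D) if ε ∈ FIRST(RHS), i.e. RHS ⇒* ε)
FIRST(A) = { 'b' }
FIRST(A) = { 'b' }
ε ∉ FIRST(A), so FOLLOW(D) is not added.
PREDICT(D → A) = { 'b' }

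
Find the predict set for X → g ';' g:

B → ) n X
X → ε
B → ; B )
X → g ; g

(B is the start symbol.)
{ 'g' }

PREDICT(X → g ';' g) = (FIRST(RHS) \ {ε}) ∪ (FOLLOW(X) if ε ∈ FIRST(RHS), i.e. RHS ⇒* ε)
FIRST(g ';' g) = { 'g' }
ε ∉ FIRST(g ';' g), so FOLLOW(X) is not added.
PREDICT(X → g ';' g) = { 'g' }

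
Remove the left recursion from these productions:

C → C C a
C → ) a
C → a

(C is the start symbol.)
C → ) a C'
C → a C'
C' → C a C'
C' → ε

C is directly left-recursive. The standard transformation for
  A → A α₁ | ... | A α_m | β₁ | ... | β_n
is
  A  → β₁ A' | ... | β_n A'
  A' → α₁ A' | ... | α_m A' | ε

C → ) a becomes C → ) a C'
C → a becomes C → a C'
C → C C a becomes C' → C a C'
Add C' → ε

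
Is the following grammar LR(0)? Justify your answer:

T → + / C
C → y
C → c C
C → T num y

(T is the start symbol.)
Augment with T' → T and build the canonical LR(0) collection (I0 = CLOSURE({[T' → . T]}), then GOTO on every symbol after a dot until no new states appear). It has 11 states:
  I0: { [T → . + / C], [T' → . T] }  — shift
  I1: { [T → + . / C] }  — shift
  I2: { [T' → T .] }  — accept
  I3: { [C → . T num y], [C → . c C], [C → . y], [T → + / . C], [T → . + / C] }  — shift
  I4: { [T → + / C .] }  — reduce
  I5: { [C → T . num y] }  — shift
  I6: { [C → . T num y], [C → . c C], [C → . y], [C → c . C], [T → . + / C] }  — shift
  I7: { [C → y .] }  — reduce
  I8: { [C → c C .] }  — reduce
  I9: { [C → T num . y] }  — shift
  I10: { [C → T num y .] }  — reduce

Every state is either a pure shift/goto state or contains exactly one complete item and nothing to shift — no conflicts. The grammar is LR(0).

Answer: Yes, the grammar is LR(0)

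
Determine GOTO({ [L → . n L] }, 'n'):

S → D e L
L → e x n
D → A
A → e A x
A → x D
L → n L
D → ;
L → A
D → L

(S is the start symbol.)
{ [A → . e A x], [A → . x D], [L → . A], [L → . e x n], [L → . n L], [L → n . L] }

GOTO(I, 'n') = CLOSURE({ [A → αX.β] : [A → α.Xβ] ∈ I, X = 'n' })

Items with dot before 'n', with the dot advanced:
  [L → . n L] → [L → n . L]
Closure of the advanced items:
  [L → n . L] has the dot before L: add [L → . e x n], [L → . n L], [L → . A]
  [L → . A] has the dot before A: add [A → . e A x], [A → . x D]

GOTO = { [A → . e A x], [A → . x D], [L → . A], [L → . e x n], [L → . n L], [L → n . L] }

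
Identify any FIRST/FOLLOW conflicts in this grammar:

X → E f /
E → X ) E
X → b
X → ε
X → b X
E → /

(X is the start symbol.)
Yes. X → E f '/' with FOLLOW(X) on { ')' }

A FIRST/FOLLOW conflict occurs when a non-terminal N has a nullable alternative N → β (β ⇒* ε) and another alternative N → α with FIRST(α) ∩ FOLLOW(N) ≠ ∅: on such a lookahead the parser cannot decide between expanding α and letting N vanish via β.

Nullable non-terminals: X.
FIRST sets used below: FIRST(E) = { ')', '/', 'b' }

X: nullable alternative(s) X → ε; FOLLOW(X) = { $, ')' }
  X → E f /: FIRST \ {ε} = { ')', '/', 'b' } — overlaps FOLLOW(X) on { ')' }: CONFLICT
  X → b: FIRST \ {ε} = { 'b' } — disjoint from FOLLOW(X)
  X → ε: FIRST \ {ε} = { } — this is the only nullable alternative, skip
  X → b X: FIRST \ {ε} = { 'b' } — disjoint from FOLLOW(X)

E has no nullable alternative, so no FIRST/FOLLOW check is needed there.

So the grammar has 1 FIRST/FOLLOW conflict (marked CONFLICT above).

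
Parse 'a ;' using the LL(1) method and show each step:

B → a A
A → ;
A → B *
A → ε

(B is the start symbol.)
LL(1) parsing maintains a stack (initially the start symbol over $) and the input. At each step: if the stack top is a terminal, match it against the current input token; if it is a non-terminal N, replace it with the RHS of M[N, lookahead] (the unique production whose predict set contains the lookahead).

Stack is shown with the top on the left.

Stack  Input  Action
--------------------
B $    a ; $  output B → a A
a A $  a ; $  match 'a'
A $    ; $    output A → ;
; $    ; $    match ';'
$      $      accept

The string is accepted.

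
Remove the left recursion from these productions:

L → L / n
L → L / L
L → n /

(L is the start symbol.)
L → n / L'
L' → / n L'
L' → / L L'
L' → ε

L is directly left-recursive. The standard transformation for
  A → A α₁ | ... | A α_m | β₁ | ... | β_n
is
  A  → β₁ A' | ... | β_n A'
  A' → α₁ A' | ... | α_m A' | ε

L → n / becomes L → n / L'
L → L / n becomes L' → / n L'
L → L / L becomes L' → / L L'
Add L' → ε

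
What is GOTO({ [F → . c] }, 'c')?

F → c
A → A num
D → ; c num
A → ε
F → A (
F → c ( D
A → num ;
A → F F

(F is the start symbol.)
GOTO(I, 'c') = CLOSURE({ [A → αX.β] : [A → α.Xβ] ∈ I, X = 'c' })

Items with dot before 'c', with the dot advanced:
  [F → . c] → [F → c .]
Closure adds nothing (no advanced item has the dot before a non-terminal).

GOTO = { [F → c .] }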